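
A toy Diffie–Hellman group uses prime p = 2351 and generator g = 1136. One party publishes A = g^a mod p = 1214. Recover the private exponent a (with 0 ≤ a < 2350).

58

Baby-step giant-step with m = ceil(sqrt(2350)) = 49.
Baby table (1136^j mod 2351 for j=0..48):
  0:1  1:1136  2:2148  3:2141  4:1242  5:312  6:1782  7:141
  8:308  9:1940  10:953  11:1148  12:1674  13:2056  14:1073  15:1110
  16:824  17:366  18:2000  19:934  20:723  21:829  22:1344  23:985
  24:2235  25:2231  26:38  27:850  28:1690  29:1424  30:176  31:101
  32:1888  33:656  34:2300  35:839  36:949  37:1306  38:135  39:545
  40:807  41:2213  42:749  43:2153  44:768  45:227  46:1613  47:939
  48:1701
Giant step factor: 1136^(-49) ≡ 2035 (mod 2351).
Scan 1214·2035^i mod 2351 for i = 0, 1, …:
  i=0: 1214   i=1: 1940
Match at i=1, j=9: a = 1·49 + 9 = 58.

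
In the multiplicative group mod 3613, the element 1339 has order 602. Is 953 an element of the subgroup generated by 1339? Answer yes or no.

953 ∈ ⟨1339⟩ iff 953^602 ≡ 1 (mod 3613), since |⟨1339⟩| = 602.
953^602 mod 3613 = 1.
Since 1 = 1, 953 lies in the subgroup.

yes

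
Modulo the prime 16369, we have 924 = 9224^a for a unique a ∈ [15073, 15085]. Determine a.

Compute 9224^15073 mod 16369 = 14796, then multiply by 9224 repeatedly:
  9224^15073=14796  9224^15074=9951  9224^15075=7041  9224^15076=10361  9224^15077=7642
  9224^15078=4894  9224^15079=12923  9224^15080=2694  9224^15081=1314  9224^15082=7276
  9224^15083=924
Found 924 at exponent 15083.

15083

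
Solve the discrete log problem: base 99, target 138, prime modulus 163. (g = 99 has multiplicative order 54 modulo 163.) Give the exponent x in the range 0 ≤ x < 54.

Baby-step giant-step with m = ceil(sqrt(54)) = 8.
Baby table (99^j mod 163 for j=0..7):
  0:1  1:99  2:21  3:123  4:115  5:138  6:133  7:127
Giant step factor: 99^(-8) ≡ 126 (mod 163).
Scan 138·126^i mod 163 for i = 0, 1, …:
  i=0: 138
Match at i=0, j=5: x = 0·8 + 5 = 5.

5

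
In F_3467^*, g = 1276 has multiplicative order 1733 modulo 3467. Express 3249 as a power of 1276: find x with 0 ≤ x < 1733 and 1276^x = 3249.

Baby-step giant-step with m = ceil(sqrt(1733)) = 42.
Baby table (1276^j mod 3467 for j=0..41):
  0:1  1:1276  2:2153  3:1364  4:30  5:143  6:2184  7:2783
  8:900  9:823  10:3114  11:282  12:2731  13:421  14:3278  15:1526
  16:2189  17:2229  18:1264  19:709  20:3264  21:997  22:3250  23:468
  24:844  25:2174  26:424  27:172  28:1051  29:2814  30:2319  31:1693
  32:327  33:1212  34:230  35:2252  36:2876  37:1690  38:3433  39:1687
  40:3072  41:2162
Giant step factor: 1276^(-42) ≡ 690 (mod 3467).
Scan 3249·690^i mod 3467 for i = 0, 1, …:
  i=0: 3249   i=1: 2128   i=2: 1779   i=3: 192
  i=4: 734   i=5: 278   i=6: 1135   i=7: 3075
  i=8: 3413   i=9: 877     …   i=34: 3029
  i=35: 2876
Match at i=35, j=36: x = 35·42 + 36 = 1506.

1506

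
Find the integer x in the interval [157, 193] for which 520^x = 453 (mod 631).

183

Compute 520^157 mod 631 = 109, then multiply by 520 repeatedly:
  520^157=109  520^158=521  520^159=221  520^160=78  520^161=176
  520^162=25  520^163=380  520^164=97  520^165=591  520^166=23
  520^167=602  520^168=64  520^169=468  520^170=425  520^171=150
  520^172=387  520^173=582  520^174=391  520^175=138  520^176=457
  520^177=384  520^178=284  520^179=26  520^180=269  520^181=429
  520^182=337  520^183=453
Found 453 at exponent 183.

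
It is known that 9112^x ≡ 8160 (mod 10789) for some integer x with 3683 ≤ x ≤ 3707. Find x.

Compute 9112^3683 mod 10789 = 1016, then multiply by 9112 repeatedly:
  9112^3683=1016  9112^3684=830  9112^3685=10660  9112^3686=553  9112^3687=473
  9112^3688=5165  9112^3689=1862  9112^3690=6236  9112^3691=7558  9112^3692=2309
  9112^3693=1058  9112^3694=5919  9112^3695=10506  9112^3696=10664  9112^3697=4634
  9112^3698=7651  9112^3699=8183  9112^3700=717  9112^3701=5959  9112^3702=8160
Found 8160 at exponent 3702.

3702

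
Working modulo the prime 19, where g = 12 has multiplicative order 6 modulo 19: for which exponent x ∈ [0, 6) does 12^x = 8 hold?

Successive powers of 12 modulo 19:
  12^0=1  12^1=12  12^2=11  12^3=18  12^4=7  12^5=8
So 12^5 ≡ 8 (mod 19), giving x = 5.

5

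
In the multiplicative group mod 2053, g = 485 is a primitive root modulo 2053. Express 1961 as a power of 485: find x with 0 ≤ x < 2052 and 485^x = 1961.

Baby-step giant-step with m = ceil(sqrt(2052)) = 46.
Baby table (485^j mod 2053 for j=0..45):
  0:1  1:485  2:1183  3:968  4:1396  5:1623  6:856  7:454
  8:519  9:1249  10:130  11:1460  12:1868  13:607  14:816  15:1584
  16:418  17:1536  18:1774  19:183  20:476  21:924  22:586  23:896
  24:1377  25:620  26:962  27:539  28:684  29:1207  30:290  31:1046
  32:219  33:1512  34:399  35:533  36:1880  37:268  38:641  39:882
  40:746  41:482  42:1781  43:1525  44:545  45:1541
Giant step factor: 485^(-46) ≡ 1170 (mod 2053).
Scan 1961·1170^i mod 2053 for i = 0, 1, …:
  i=0: 1961   i=1: 1169   i=2: 432   i=3: 402
  i=4: 203   i=5: 1415   i=6: 832   i=7: 318
  i=8: 467   i=9: 292     …   i=41: 153
  i=42: 399
Match at i=42, j=34: x = 42·46 + 34 = 1966.

1966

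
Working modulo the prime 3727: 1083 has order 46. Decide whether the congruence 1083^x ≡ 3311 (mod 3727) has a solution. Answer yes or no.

yes

3311 ∈ ⟨1083⟩ iff 3311^46 ≡ 1 (mod 3727), since |⟨1083⟩| = 46.
3311^46 mod 3727 = 1.
Since 1 = 1, 3311 lies in the subgroup.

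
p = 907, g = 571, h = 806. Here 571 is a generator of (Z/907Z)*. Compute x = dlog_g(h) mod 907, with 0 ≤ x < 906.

Baby-step giant-step with m = ceil(sqrt(906)) = 31.
Baby table (571^j mod 907 for j=0..30):
  0:1  1:571  2:428  3:405  4:877  5:103  6:765  7:548
  8:900  9:538  10:632  11:793  12:210  13:186  14:87  15:699
  16:49  17:769  18:111  19:798  20:344  21:512  22:298  23:549
  24:564  25:59  26:130  27:763  28:313  29:44  30:635
Giant step factor: 571^(-31) ≡ 772 (mod 907).
Scan 806·772^i mod 907 for i = 0, 1, …:
  i=0: 806   i=1: 30   i=2: 485   i=3: 736
  i=4: 410   i=5: 884   i=6: 384   i=7: 766
  i=8: 895   i=9: 713     …   i=14: 782
  i=15: 549
Match at i=15, j=23: x = 15·31 + 23 = 488.

488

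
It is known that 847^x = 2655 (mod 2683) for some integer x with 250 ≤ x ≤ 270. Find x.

268

Compute 847^250 mod 2683 = 2463, then multiply by 847 repeatedly:
  847^250=2463  847^251=1470  847^252=178  847^253=518  847^254=1417
  847^255=898  847^256=1317  847^257=2054  847^258=1154  847^259=826
  847^260=2042  847^261=1722  847^262=1665  847^263=1680  847^264=970
  847^265=592  847^266=2386  847^267=643  847^268=2655
Found 2655 at exponent 268.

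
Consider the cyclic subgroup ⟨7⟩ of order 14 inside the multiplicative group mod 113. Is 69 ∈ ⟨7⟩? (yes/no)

⟨7⟩ has order 14; its elements mod 113 are {1, 4, 7, 16, 28, 30, 49, 64, 83, 85, 97, 106, 109, 112}.
69 is not in this set.

no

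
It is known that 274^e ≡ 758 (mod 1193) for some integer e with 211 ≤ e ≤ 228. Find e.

218

Compute 274^211 mod 1193 = 353, then multiply by 274 repeatedly:
  274^211=353  274^212=89  274^213=526  274^214=964  274^215=483
  274^216=1112  274^217=473  274^218=758
Found 758 at exponent 218.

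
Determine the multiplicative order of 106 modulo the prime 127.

126

The order of 106 must divide p − 1 = 126 = 2 · 3^2 · 7.
Divisors: 1, 2, 3, 6, 7, 9, 14, 18, 21, 42, 63, 126.
Check each in increasing order: 106^1 ≡ 106;  106^2 ≡ 60;  106^3 ≡ 10;  106^6 ≡ 100;  106^7 ≡ 59;  106^9 ≡ 111;  106^14 ≡ 52;  106^18 ≡ 2;  106^21 ≡ 20;  106^42 ≡ 19;  106^63 ≡ 126;  106^126 ≡ 1.
Smallest exponent giving 1 is 126.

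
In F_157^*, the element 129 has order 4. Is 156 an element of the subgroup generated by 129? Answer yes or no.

⟨129⟩ has order 4; its elements mod 157 are {1, 28, 129, 156}.
156 is in this set.

yes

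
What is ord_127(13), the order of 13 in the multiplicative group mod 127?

63

The order of 13 must divide p − 1 = 126 = 2 · 3^2 · 7.
Divisors: 1, 2, 3, 6, 7, 9, 14, 18, 21, 42, 63, 126.
Check each in increasing order: 13^1 ≡ 13;  13^2 ≡ 42;  13^3 ≡ 38;  13^6 ≡ 47;  13^7 ≡ 103;  13^9 ≡ 8;  13^14 ≡ 68;  13^18 ≡ 64;  13^21 ≡ 19;  13^42 ≡ 107;  13^63 ≡ 1.
Smallest exponent giving 1 is 63.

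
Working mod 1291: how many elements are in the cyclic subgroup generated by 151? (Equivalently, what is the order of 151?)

215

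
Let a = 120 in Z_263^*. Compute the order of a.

262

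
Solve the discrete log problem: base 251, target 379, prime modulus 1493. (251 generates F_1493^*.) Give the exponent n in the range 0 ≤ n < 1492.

Baby-step giant-step with m = ceil(sqrt(1492)) = 39.
Baby table (251^j mod 1493 for j=0..38):
  0:1  1:251  2:295  3:888  4:431  5:685  6:240  7:520
  8:629  9:1114  10:423  11:170  12:866  13:881  14:167  15:113
  16:1489  17:489  18:313  19:927  20:1262  21:246  22:533  23:906
  24:470  25:23  26:1294  27:813  28:1015  29:955  30:825  31:1041
  32:16  33:1030  34:241  35:771  36:924  37:509  38:854
Giant step factor: 251^(-39) ≡ 1149 (mod 1493).
Scan 379·1149^i mod 1493 for i = 0, 1, …:
  i=0: 379   i=1: 1008   i=2: 1117   i=3: 946
  i=4: 50   i=5: 716   i=6: 41   i=7: 826
  i=8: 1019   i=9: 319     …   i=18: 950
  i=19: 167
Match at i=19, j=14: n = 19·39 + 14 = 755.

755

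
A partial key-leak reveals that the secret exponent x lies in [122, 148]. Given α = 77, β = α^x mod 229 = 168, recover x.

Compute 77^122 mod 229 = 49, then multiply by 77 repeatedly:
  77^122=49  77^123=109  77^124=149  77^125=23  77^126=168
Found 168 at exponent 126.

126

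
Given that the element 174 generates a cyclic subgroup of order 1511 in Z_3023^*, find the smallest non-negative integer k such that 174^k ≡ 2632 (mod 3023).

Baby-step giant-step with m = ceil(sqrt(1511)) = 39.
Baby table (174^j mod 3023 for j=0..38):
  0:1  1:174  2:46  3:1958  4:2116  5:2401  6:600  7:1618
  8:393  9:1876  10:2963  11:1652  12:263  13:417  14:6  15:1044
  16:276  17:2679  18:604  19:2314  20:577  21:639  22:2358  23:2187
  24:2663  25:843  26:1578  27:2502  28:36  29:218  30:1656  31:959
  32:601  33:1792  34:439  35:811  36:2056  37:1030  38:863
Giant step factor: 174^(-39) ≡ 205 (mod 3023).
Scan 2632·205^i mod 3023 for i = 0, 1, …:
  i=0: 2632   i=1: 1466   i=2: 1253   i=3: 2933
  i=4: 2711   i=5: 2546   i=6: 1974   i=7: 2611
  i=8: 184   i=9: 1444     …   i=24: 1683
  i=25: 393
Match at i=25, j=8: k = 25·39 + 8 = 983.

983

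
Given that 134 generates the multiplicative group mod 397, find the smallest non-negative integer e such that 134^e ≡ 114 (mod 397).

347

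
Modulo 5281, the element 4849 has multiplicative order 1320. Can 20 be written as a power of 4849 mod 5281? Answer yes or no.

yes

20 ∈ ⟨4849⟩ iff 20^1320 ≡ 1 (mod 5281), since |⟨4849⟩| = 1320.
20^1320 mod 5281 = 1.
Since 1 = 1, 20 lies in the subgroup.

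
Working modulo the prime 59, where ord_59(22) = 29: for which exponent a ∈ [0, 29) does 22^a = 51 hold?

Successive powers of 22 modulo 59:
  22^0=1  22^1=22  22^2=12  22^3=28  22^4=26  22^5=41
  22^6=17  22^7=20  22^8=27  22^9=4  22^10=29  22^11=48
  22^12=53  22^13=45  22^14=46  22^15=9  22^16=21  22^17=49
  22^18=16  22^19=57  22^20=15  22^21=35  22^22=3  22^23=7
  22^24=36  22^25=25  22^26=19  22^27=5  22^28=51
So 22^28 ≡ 51 (mod 59), giving a = 28.

28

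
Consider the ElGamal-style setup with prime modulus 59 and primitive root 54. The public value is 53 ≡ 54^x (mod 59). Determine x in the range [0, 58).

Baby-step giant-step with m = ceil(sqrt(58)) = 8.
Baby table (54^j mod 59 for j=0..7):
  0:1  1:54  2:25  3:52  4:35  5:2  6:49  7:50
Giant step factor: 54^(-8) ≡ 21 (mod 59).
Scan 53·21^i mod 59 for i = 0, 1, …:
  i=0: 53   i=1: 51   i=2: 9   i=3: 12
  i=4: 16   i=5: 41   i=6: 35
Match at i=6, j=4: x = 6·8 + 4 = 52.

52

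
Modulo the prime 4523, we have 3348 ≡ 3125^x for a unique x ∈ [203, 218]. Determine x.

213

Compute 3125^203 mod 4523 = 2018, then multiply by 3125 repeatedly:
  3125^203=2018  3125^204=1188  3125^205=3640  3125^206=4178  3125^207=2872
  3125^208=1368  3125^209=765  3125^210=2481  3125^211=703  3125^212=3220
  3125^213=3348
Found 3348 at exponent 213.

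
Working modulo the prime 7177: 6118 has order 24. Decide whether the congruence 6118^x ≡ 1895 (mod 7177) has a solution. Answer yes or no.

no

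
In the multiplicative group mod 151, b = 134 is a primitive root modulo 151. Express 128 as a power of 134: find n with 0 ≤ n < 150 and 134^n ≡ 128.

130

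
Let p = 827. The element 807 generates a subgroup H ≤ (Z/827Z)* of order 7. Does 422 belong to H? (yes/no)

no

⟨807⟩ has order 7; its elements mod 827 are {1, 124, 270, 389, 400, 490, 807}.
422 is not in this set.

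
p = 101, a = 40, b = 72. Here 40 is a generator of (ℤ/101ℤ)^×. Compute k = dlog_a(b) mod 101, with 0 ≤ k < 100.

83

Baby-step giant-step with m = ceil(sqrt(100)) = 10.
Baby table (40^j mod 101 for j=0..9):
  0:1  1:40  2:85  3:67  4:54  5:39  6:45  7:83
  8:88  9:86
Giant step factor: 40^(-10) ≡ 17 (mod 101).
Scan 72·17^i mod 101 for i = 0, 1, …:
  i=0: 72   i=1: 12   i=2: 2   i=3: 34
  i=4: 73   i=5: 29   i=6: 89   i=7: 99
  i=8: 67
Match at i=8, j=3: k = 8·10 + 3 = 83.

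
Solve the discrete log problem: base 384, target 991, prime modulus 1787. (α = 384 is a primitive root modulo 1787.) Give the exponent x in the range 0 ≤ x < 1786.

Baby-step giant-step with m = ceil(sqrt(1786)) = 43.
Baby table (384^j mod 1787 for j=0..42):
  0:1  1:384  2:922  3:222  4:1259  5:966  6:1035  7:726
  8:12  9:1034  10:342  11:877  12:812  13:870  14:1698  15:1564
  16:144  17:1686  18:530  19:1589  20:809  21:1505  22:719  23:898
  24:1728  25:575  26:999  27:1198  28:773  29:190  30:1480  31:54
  32:1079  33:1539  34:1266  35:80  36:341  37:493  38:1677  39:648
  40:439  41:598  42:896
Giant step factor: 384^(-43) ≡ 739 (mod 1787).
Scan 991·739^i mod 1787 for i = 0, 1, …:
  i=0: 991   i=1: 1466   i=2: 452   i=3: 1646
  i=4: 1234   i=5: 556   i=6: 1661   i=7: 1597
  i=8: 763   i=9: 952     …   i=27: 1129
  i=28: 1589
Match at i=28, j=19: x = 28·43 + 19 = 1223.

1223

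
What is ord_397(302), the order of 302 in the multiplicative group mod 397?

132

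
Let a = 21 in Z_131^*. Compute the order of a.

The order of 21 must divide p − 1 = 130 = 2 · 5 · 13.
Divisors: 1, 2, 5, 10, 13, 26, 65, 130.
Check each in increasing order: 21^1 ≡ 21;  21^2 ≡ 48;  21^5 ≡ 45;  21^10 ≡ 60;  21^13 ≡ 89;  21^26 ≡ 61;  21^65 ≡ 1.
Smallest exponent giving 1 is 65.

65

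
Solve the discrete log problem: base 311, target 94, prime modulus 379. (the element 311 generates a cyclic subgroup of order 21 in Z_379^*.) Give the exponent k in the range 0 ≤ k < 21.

6

Successive powers of 311 modulo 379:
  311^0=1  311^1=311  311^2=76  311^3=138  311^4=91  311^5=255
  311^6=94
So 311^6 ≡ 94 (mod 379), giving k = 6.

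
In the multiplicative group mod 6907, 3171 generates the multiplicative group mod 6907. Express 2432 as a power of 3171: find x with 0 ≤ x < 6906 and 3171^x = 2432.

611

Baby-step giant-step with m = ceil(sqrt(6906)) = 84.
Baby table (3171^j mod 6907 for j=0..83):
  0:1  1:3171  2:5556  3:5226  4:1753  5:5535  6:798  7:2496
  8:6301  9:5427  10:3680  11:3357  12:1360  13:2592  14:6809  15:57
  16:1165  17:5877  18:881  19:3223  20:4680  21:4044  22:4132  23:6900
  24:5431  25:2550  26:4860  27:1543  28:2697  29:1321  30:3249  31:4242
  32:3453  33:1868  34:4129  35:4294  36:2577  37:686  38:6508  39:5659
  40:303  41:740  42:5067  43:1775  44:6227  45:5611  46:49  47:3425
  48:2871  49:515  50:3013  51:1842  52:4567  53:4885  54:4841  55:3457
  56:738  57:5632  58:4477  59:2682  60:2105  61:2793  62:1829  63:4786
  64:1727  65:5973  66:1389  67:4760  68:2165  69:6564  70:3653  71:624
  72:3302  73:6537  74:920  75:2566  76:340  77:648  78:3429  79:1741
  80:2018  81:3196  82:1947  83:5986
Giant step factor: 3171^(-84) ≡ 2934 (mod 6907).
Scan 2432·2934^i mod 6907 for i = 0, 1, …:
  i=0: 2432   i=1: 557   i=2: 4186   i=3: 1078
  i=4: 6353   i=5: 4616   i=6: 5624   i=7: 6900
Match at i=7, j=23: x = 7·84 + 23 = 611.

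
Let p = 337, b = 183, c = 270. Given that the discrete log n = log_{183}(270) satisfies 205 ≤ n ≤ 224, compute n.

223

Compute 183^205 mod 337 = 19, then multiply by 183 repeatedly:
  183^205=19  183^206=107  183^207=35  183^208=2  183^209=29
  183^210=252  183^211=284  183^212=74  183^213=62  183^214=225
  183^215=61  183^216=42  183^217=272  183^218=237  183^219=235
  183^220=206  183^221=291  183^222=7  183^223=270
Found 270 at exponent 223.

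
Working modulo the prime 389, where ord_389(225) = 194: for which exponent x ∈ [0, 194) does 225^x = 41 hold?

51

Baby-step giant-step with m = ceil(sqrt(194)) = 14.
Baby table (225^j mod 389 for j=0..13):
  0:1  1:225  2:55  3:316  4:302  5:264  6:272  7:127
  8:178  9:372  10:65  11:232  12:74  13:312
Giant step factor: 225^(-14) ≡ 67 (mod 389).
Scan 41·67^i mod 389 for i = 0, 1, …:
  i=0: 41   i=1: 24   i=2: 52   i=3: 372
Match at i=3, j=9: x = 3·14 + 9 = 51.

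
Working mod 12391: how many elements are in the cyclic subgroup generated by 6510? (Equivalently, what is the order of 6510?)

6195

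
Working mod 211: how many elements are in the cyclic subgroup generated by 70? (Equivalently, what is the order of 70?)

105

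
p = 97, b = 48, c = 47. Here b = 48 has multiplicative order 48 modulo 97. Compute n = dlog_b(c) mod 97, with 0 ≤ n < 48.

Successive powers of 48 modulo 97:
  48^0=1  48^1=48  48^2=73  48^3=12  48^4=91  48^5=3
  48^6=47
So 48^6 ≡ 47 (mod 97), giving n = 6.

6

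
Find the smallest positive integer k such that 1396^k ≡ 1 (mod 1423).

237

The order of 1396 must divide p − 1 = 1422 = 2 · 3^2 · 79.
Divisors: 1, 2, 3, 6, 9, 18, 79, 158, 237, 474, 711, 1422.
Check each in increasing order: 1396^1 ≡ 1396;  1396^2 ≡ 729;  1396^3 ≡ 239;  1396^6 ≡ 201;  1396^9 ≡ 1080;  1396^18 ≡ 963;  1396^79 ≡ 643;  1396^158 ≡ 779;  1396^237 ≡ 1.
Smallest exponent giving 1 is 237.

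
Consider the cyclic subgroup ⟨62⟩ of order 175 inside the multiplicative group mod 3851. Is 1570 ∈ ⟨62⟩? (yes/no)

yes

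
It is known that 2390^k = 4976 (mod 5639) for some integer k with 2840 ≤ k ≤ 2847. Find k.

Compute 2390^2840 mod 5639 = 4976, then multiply by 2390 repeatedly:
  2390^2840=4976
Found 4976 at exponent 2840.

2840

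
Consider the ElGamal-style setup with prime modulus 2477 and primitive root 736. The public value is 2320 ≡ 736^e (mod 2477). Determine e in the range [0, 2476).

392

Baby-step giant-step with m = ceil(sqrt(2476)) = 50.
Baby table (736^j mod 2477 for j=0..49):
  0:1  1:736  2:1710  3:244  4:1240  5:1104  6:88  7:366
  8:1860  9:1656  10:132  11:549  12:313  13:7  14:198  15:2062
  16:1708  17:1249  18:297  19:616  20:85  21:635  22:1684  23:924
  24:1366  25:2191  26:49  27:1386  28:2049  29:2048  30:1312  31:2079
  32:1835  33:595  34:1968  35:1880  36:1514  37:2131  38:475  39:343
  40:2271  41:1958  42:1951  43:1753  44:2168  45:460  46:1688  47:1391
  48:775  49:690
Giant step factor: 736^(-50) ≡ 1216 (mod 2477).
Scan 2320·1216^i mod 2477 for i = 0, 1, …:
  i=0: 2320   i=1: 2294   i=2: 402   i=3: 863
  i=4: 1637   i=5: 1561   i=6: 794   i=7: 1951
Match at i=7, j=42: e = 7·50 + 42 = 392.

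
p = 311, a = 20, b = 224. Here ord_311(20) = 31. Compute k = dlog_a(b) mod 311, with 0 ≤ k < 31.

Successive powers of 20 modulo 311:
  20^0=1  20^1=20  20^2=89  20^3=225  20^4=146  20^5=121
  20^6=243  20^7=195  20^8=168  20^9=250  20^10=24  20^11=169
  20^12=270  20^13=113  20^14=83  20^15=105  20^16=234  20^17=15
  20^18=300  20^19=91  20^20=265  20^21=13  20^22=260  20^23=224
So 20^23 ≡ 224 (mod 311), giving k = 23.

23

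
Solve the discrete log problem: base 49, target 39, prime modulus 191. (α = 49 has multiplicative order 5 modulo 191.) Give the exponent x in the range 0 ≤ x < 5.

Successive powers of 49 modulo 191:
  49^0=1  49^1=49  49^2=109  49^3=184  49^4=39
So 49^4 ≡ 39 (mod 191), giving x = 4.

4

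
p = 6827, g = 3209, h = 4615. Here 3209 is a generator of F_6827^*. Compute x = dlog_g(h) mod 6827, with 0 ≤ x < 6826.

5952

Baby-step giant-step with m = ceil(sqrt(6826)) = 83.
Baby table (3209^j mod 6827 for j=0..82):
  0:1  1:3209  2:2565  3:4550  4:4824  5:3407  6:3036  7:395
  8:4560  9:2779  10:1749  11:747  12:846  13:4495  14:5831  15:5699
  16:5385  17:1328  18:1504  19:6474  20:505  21:2546  22:5022  23:3878
  24:5708  25:131  26:3932  27:1492  28:2101  29:3860  30:2562  31:1750
  32:3956  33:3411  34:2218  35:3828  36:2279  37:1594  38:1723  39:6064
  40:2426  41:2254  42:3293  43:5868  44:1546  45:4712  46:5830  47:2490
  48:2820  49:3605  50:3507  51:3067  52:4296  53:2151  54:462  55:1099
  56:3959  57:6211  58:3086  59:3824  60:3097  61:4988  62:4004  63:422
  64:2452  65:3764  66:1713  67:1282  68:4084  69:4543  70:2842  71:5933
  72:5321  73:762  74:1192  75:2008  76:5811  77:2962  78:1874  79:5906
  80:602  81:6604  82:1228
Giant step factor: 3209^(-83) ≡ 1840 (mod 6827).
Scan 4615·1840^i mod 6827 for i = 0, 1, …:
  i=0: 4615   i=1: 5639   i=2: 5547   i=3: 115
  i=4: 6790   i=5: 190   i=6: 1423   i=7: 3579
  i=8: 4132   i=9: 4429     …   i=70: 477
  i=71: 3824
Match at i=71, j=59: x = 71·83 + 59 = 5952.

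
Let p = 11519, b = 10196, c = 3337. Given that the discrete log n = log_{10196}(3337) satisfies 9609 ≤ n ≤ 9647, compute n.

9639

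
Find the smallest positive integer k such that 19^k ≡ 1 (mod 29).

28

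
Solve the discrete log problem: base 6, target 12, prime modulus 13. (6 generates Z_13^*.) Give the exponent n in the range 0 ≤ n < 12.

6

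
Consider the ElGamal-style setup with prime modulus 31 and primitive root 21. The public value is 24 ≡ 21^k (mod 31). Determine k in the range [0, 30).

17

Successive powers of 21 modulo 31:
  21^0=1  21^1=21  21^2=7  21^3=23  21^4=18  21^5=6
  21^6=2  21^7=11  21^8=14  21^9=15  21^10=5  21^11=12
  21^12=4  21^13=22  21^14=28  21^15=30  21^16=10  21^17=24
So 21^17 ≡ 24 (mod 31), giving k = 17.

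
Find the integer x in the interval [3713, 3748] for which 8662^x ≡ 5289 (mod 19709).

3732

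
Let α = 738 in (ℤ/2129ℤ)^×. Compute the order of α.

The order of 738 must divide p − 1 = 2128 = 2^4 · 7 · 19.
Divisors: 1, 2, 4, 7, 8, 14, 16, 19, 28, 38, 56, 76, 112, 133, 152, 266, 304, 532, 1064, 2128.
Check each in increasing order: 738^1 ≡ 738;  738^2 ≡ 1749;  738^4 ≡ 1757;  738^7 ≡ 551;  738^8 ≡ 2128;  738^14 ≡ 1283;  738^16 ≡ 1.
Smallest exponent giving 1 is 16.

16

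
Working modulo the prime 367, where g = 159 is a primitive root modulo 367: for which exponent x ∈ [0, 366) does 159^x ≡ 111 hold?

Baby-step giant-step with m = ceil(sqrt(366)) = 20.
Baby table (159^j mod 367 for j=0..19):
  0:1  1:159  2:325  3:295  4:296  5:88  6:46  7:341
  8:270  9:358  10:37  11:11  12:281  13:272  14:309  15:320
  16:234  17:139  18:81  19:34
Giant step factor: 159^(-20) ≡ 215 (mod 367).
Scan 111·215^i mod 367 for i = 0, 1, …:
  i=0: 111   i=1: 10   i=2: 315   i=3: 197
  i=4: 150   i=5: 321   i=6: 19   i=7: 48
  i=8: 44   i=9: 285     …   i=13: 157
  i=14: 358
Match at i=14, j=9: x = 14·20 + 9 = 289.

289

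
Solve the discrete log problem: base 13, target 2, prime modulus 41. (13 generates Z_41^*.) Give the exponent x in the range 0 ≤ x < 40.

6

Successive powers of 13 modulo 41:
  13^0=1  13^1=13  13^2=5  13^3=24  13^4=25  13^5=38
  13^6=2
So 13^6 ≡ 2 (mod 41), giving x = 6.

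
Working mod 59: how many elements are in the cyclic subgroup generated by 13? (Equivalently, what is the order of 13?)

58

The order of 13 must divide p − 1 = 58 = 2 · 29.
Divisors: 1, 2, 29, 58.
Check each in increasing order: 13^1 ≡ 13;  13^2 ≡ 51;  13^29 ≡ 58;  13^58 ≡ 1.
Smallest exponent giving 1 is 58.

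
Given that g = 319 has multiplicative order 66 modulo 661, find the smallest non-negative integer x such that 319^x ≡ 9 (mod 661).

Baby-step giant-step with m = ceil(sqrt(66)) = 9.
Baby table (319^j mod 661 for j=0..8):
  0:1  1:319  2:628  3:49  4:428  5:366  6:418  7:481
  8:87
Giant step factor: 319^(-9) ≡ 514 (mod 661).
Scan 9·514^i mod 661 for i = 0, 1, …:
  i=0: 9   i=1: 660   i=2: 147   i=3: 204
  i=4: 418
Match at i=4, j=6: x = 4·9 + 6 = 42.

42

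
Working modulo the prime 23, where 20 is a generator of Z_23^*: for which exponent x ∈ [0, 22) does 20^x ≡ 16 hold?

6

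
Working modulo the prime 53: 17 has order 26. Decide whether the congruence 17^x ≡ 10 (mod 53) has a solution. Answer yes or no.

yes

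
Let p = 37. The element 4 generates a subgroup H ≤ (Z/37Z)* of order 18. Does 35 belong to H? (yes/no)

⟨4⟩ has order 18; its elements mod 37 are {1, 3, 4, 7, 9, 10, 11, 12, 16, 21, 25, 26, 27, 28, 30, 33, 34, 36}.
35 is not in this set.

no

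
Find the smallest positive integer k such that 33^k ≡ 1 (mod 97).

The order of 33 must divide p − 1 = 96 = 2^5 · 3.
Divisors: 1, 2, 3, 4, 6, 8, 12, 16, 24, 32, 48, 96.
Check each in increasing order: 33^1 ≡ 33;  33^2 ≡ 22;  33^3 ≡ 47;  33^4 ≡ 96;  33^6 ≡ 75;  33^8 ≡ 1.
Smallest exponent giving 1 is 8.

8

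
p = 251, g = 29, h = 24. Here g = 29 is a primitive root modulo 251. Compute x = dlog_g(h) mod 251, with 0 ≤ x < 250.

87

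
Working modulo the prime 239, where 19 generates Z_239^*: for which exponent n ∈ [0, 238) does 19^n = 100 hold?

170

Baby-step giant-step with m = ceil(sqrt(238)) = 16.
Baby table (19^j mod 239 for j=0..15):
  0:1  1:19  2:122  3:167  4:66  5:59  6:165  7:28
  8:54  9:70  10:135  11:175  12:218  13:79  14:67  15:78
Giant step factor: 19^(-16) ≡ 5 (mod 239).
Scan 100·5^i mod 239 for i = 0, 1, …:
  i=0: 100   i=1: 22   i=2: 110   i=3: 72
  i=4: 121   i=5: 127   i=6: 157   i=7: 68
  i=8: 101   i=9: 27   i=10: 135
Match at i=10, j=10: n = 10·16 + 10 = 170.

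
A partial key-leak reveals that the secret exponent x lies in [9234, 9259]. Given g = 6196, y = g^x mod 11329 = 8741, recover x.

Compute 6196^9234 mod 11329 = 6415, then multiply by 6196 repeatedly:
  6196^9234=6415  6196^9235=5208  6196^9236=3776  6196^9237=1711  6196^9238=8741
Found 8741 at exponent 9238.

9238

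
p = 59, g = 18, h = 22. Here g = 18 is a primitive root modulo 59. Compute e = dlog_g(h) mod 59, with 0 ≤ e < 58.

6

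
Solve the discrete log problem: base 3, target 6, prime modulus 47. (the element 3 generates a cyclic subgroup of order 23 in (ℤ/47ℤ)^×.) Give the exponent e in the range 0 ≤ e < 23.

Successive powers of 3 modulo 47:
  3^0=1  3^1=3  3^2=9  3^3=27  3^4=34  3^5=8
  3^6=24  3^7=25  3^8=28  3^9=37  3^10=17  3^11=4
  3^12=12  3^13=36  3^14=14  3^15=42  3^16=32  3^17=2
  3^18=6
So 3^18 ≡ 6 (mod 47), giving e = 18.

18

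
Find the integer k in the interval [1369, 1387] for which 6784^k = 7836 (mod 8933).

1375

Compute 6784^1369 mod 8933 = 1348, then multiply by 6784 repeatedly:
  6784^1369=1348  6784^1370=6373  6784^1371=7645  6784^1372=7615  6784^1373=621
  6784^1374=5421  6784^1375=7836
Found 7836 at exponent 1375.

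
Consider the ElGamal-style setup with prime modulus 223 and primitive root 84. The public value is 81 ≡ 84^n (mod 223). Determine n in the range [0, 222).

Successive powers of 84 modulo 223:
  84^0=1  84^1=84  84^2=143  84^3=193  84^4=156  84^5=170
  84^6=8  84^7=3  84^8=29  84^9=206  84^10=133  84^11=22
  84^12=64  84^13=24  84^14=9  84^15=87  84^16=172  84^17=176
  84^18=66  84^19=192  84^20=72  84^21=27  84^22=38  84^23=70
  84^24=82  84^25=198  84^26=130  84^27=216  84^28=81
So 84^28 ≡ 81 (mod 223), giving n = 28.

28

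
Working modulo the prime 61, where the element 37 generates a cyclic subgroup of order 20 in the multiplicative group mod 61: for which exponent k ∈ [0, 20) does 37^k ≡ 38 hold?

13

Successive powers of 37 modulo 61:
  37^0=1  37^1=37  37^2=27  37^3=23  37^4=58  37^5=11
  37^6=41  37^7=53  37^8=9  37^9=28  37^10=60  37^11=24
  37^12=34  37^13=38
So 37^13 ≡ 38 (mod 61), giving k = 13.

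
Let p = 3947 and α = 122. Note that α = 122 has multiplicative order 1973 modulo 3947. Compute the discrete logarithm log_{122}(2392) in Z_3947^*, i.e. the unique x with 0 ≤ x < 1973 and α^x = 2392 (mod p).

1344

Baby-step giant-step with m = ceil(sqrt(1973)) = 45.
Baby table (122^j mod 3947 for j=0..44):
  0:1  1:122  2:3043  3:228  4:187  5:3079  6:673  7:3166
  8:3393  9:3458  10:3494  11:3939  12:2971  13:3285  14:2123  15:2451
  16:2997  17:2510  18:2301  19:485  20:3912  21:3624  22:64  23:3861
  24:1349  25:2751  26:127  27:3653  28:3602  29:1327  30:67  31:280
  32:2584  33:3435  34:688  35:1049  36:1674  37:2931  38:2352  39:2760
  40:1225  41:3411  42:1707  43:3010  44:149
Giant step factor: 122^(-45) ≡ 507 (mod 3947).
Scan 2392·507^i mod 3947 for i = 0, 1, …:
  i=0: 2392   i=1: 1015   i=2: 1495   i=3: 141
  i=4: 441   i=5: 2555   i=6: 769   i=7: 3077
  i=8: 974   i=9: 443     …   i=28: 963
  i=29: 2760
Match at i=29, j=39: x = 29·45 + 39 = 1344.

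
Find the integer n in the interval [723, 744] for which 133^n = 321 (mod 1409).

734

Compute 133^723 mod 1409 = 1289, then multiply by 133 repeatedly:
  133^723=1289  133^724=948  133^725=683  133^726=663  133^727=821
  133^728=700  133^729=106  133^730=8  133^731=1064  133^732=612
  133^733=1083  133^734=321
Found 321 at exponent 734.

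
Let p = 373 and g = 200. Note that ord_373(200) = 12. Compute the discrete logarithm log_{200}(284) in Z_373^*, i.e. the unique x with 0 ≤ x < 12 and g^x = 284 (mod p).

Successive powers of 200 modulo 373:
  200^0=1  200^1=200  200^2=89  200^3=269  200^4=88  200^5=69
  200^6=372  200^7=173  200^8=284
So 200^8 ≡ 284 (mod 373), giving x = 8.

8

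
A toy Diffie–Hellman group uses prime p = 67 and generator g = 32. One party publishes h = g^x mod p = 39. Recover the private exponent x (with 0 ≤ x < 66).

Baby-step giant-step with m = ceil(sqrt(66)) = 9.
Baby table (32^j mod 67 for j=0..8):
  0:1  1:32  2:19  3:5  4:26  5:28  6:25  7:63
  8:6
Giant step factor: 32^(-9) ≡ 52 (mod 67).
Scan 39·52^i mod 67 for i = 0, 1, …:
  i=0: 39   i=1: 18   i=2: 65   i=3: 30
  i=4: 19
Match at i=4, j=2: x = 4·9 + 2 = 38.

38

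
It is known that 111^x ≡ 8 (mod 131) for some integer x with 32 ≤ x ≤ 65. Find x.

61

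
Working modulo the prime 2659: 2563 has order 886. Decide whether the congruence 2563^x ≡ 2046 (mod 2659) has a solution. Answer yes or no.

yes

2046 ∈ ⟨2563⟩ iff 2046^886 ≡ 1 (mod 2659), since |⟨2563⟩| = 886.
2046^886 mod 2659 = 1.
Since 1 = 1, 2046 lies in the subgroup.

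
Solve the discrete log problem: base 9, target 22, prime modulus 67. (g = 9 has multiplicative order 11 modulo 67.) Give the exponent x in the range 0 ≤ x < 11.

Successive powers of 9 modulo 67:
  9^0=1  9^1=9  9^2=14  9^3=59  9^4=62  9^5=22
So 9^5 ≡ 22 (mod 67), giving x = 5.

5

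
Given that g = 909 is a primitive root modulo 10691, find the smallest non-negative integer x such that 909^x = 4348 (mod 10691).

Baby-step giant-step with m = ceil(sqrt(10690)) = 104.
Baby table (909^j mod 10691 for j=0..103):
  0:1  1:909  2:3074  3:3915  4:9323  5:7335  6:7022  7:471
  8:499  9:4569  10:5113  11:7823  12:1592  13:3843  14:8021  15:10518
  16:3108  17:2748  18:6929  19:1462  20:3274  21:3968  22:4045  23:9892
  24:697  25:2804  26:4378  27:2550  28:8694  29:2197  30:8547  31:7557
  32:5691  33:9366  34:3658  35:221  36:8451  37:5821  38:9935  39:7711
  40:6694  41:1667  42:7872  43:3369  44:4795  45:7418  46:7632  47:9720
  48:4714  49:8626  50:4531  51:2644  52:8612  53:2496  54:2372  55:7257
  56:266  57:6592  58:5168  59:4363  60:10297  61:5348  62:7618  63:7685
  64:4442  65:7271  66:2301  67:6864  68:6523  69:6593  70:6077  71:7437
  72:3521  73:3980  74:4262  75:4016  76:4913  77:7770  78:6870  79:1286
  80:3655  81:8185  82:9920  83:4767  84:3348  85:7088  86:7010  87:254
  88:6375  89:353  90:147  91:5331  92:2856  93:8882  94:2033  95:9145
  96:5898  97:5091  98:9207  99:8801  100:3241  101:6044  102:9513  103:8989
Giant step factor: 909^(-104) ≡ 681 (mod 10691).
Scan 4348·681^i mod 10691 for i = 0, 1, …:
  i=0: 4348   i=1: 10272   i=2: 3318   i=3: 3757
  i=4: 3368   i=5: 5734   i=6: 2639   i=7: 1071
  i=8: 2363   i=9: 5553     …   i=71: 5930
  i=72: 7823
Match at i=72, j=11: x = 72·104 + 11 = 7499.

7499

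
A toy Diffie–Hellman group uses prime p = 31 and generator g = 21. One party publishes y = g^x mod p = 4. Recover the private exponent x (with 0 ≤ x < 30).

12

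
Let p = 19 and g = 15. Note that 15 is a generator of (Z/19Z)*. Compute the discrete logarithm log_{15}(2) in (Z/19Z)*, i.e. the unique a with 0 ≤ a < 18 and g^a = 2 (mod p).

5

Successive powers of 15 modulo 19:
  15^0=1  15^1=15  15^2=16  15^3=12  15^4=9  15^5=2
So 15^5 ≡ 2 (mod 19), giving a = 5.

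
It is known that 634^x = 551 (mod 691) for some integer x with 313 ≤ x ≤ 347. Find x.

Compute 634^313 mod 691 = 439, then multiply by 634 repeatedly:
  634^313=439  634^314=544  634^315=87  634^316=569  634^317=44
  634^318=256  634^319=610  634^320=471  634^321=102  634^322=405
  634^323=409  634^324=181  634^325=48  634^326=28  634^327=477
  634^328=451  634^329=551
Found 551 at exponent 329.

329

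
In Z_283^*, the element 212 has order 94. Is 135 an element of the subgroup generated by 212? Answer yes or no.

no

135 ∈ ⟨212⟩ iff 135^94 ≡ 1 (mod 283), since |⟨212⟩| = 94.
135^94 mod 283 = 44.
Since 44 ≠ 1, 135 does not lie in the subgroup.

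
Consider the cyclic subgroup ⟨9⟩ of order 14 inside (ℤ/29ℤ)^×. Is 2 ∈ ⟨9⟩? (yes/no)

no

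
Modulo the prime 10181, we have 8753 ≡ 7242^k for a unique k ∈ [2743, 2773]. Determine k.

Compute 7242^2743 mod 10181 = 4146, then multiply by 7242 repeatedly:
  7242^2743=4146  7242^2744=1563  7242^2745=8155  7242^2746=8710  7242^2747=6525
  7242^2748=4029  7242^2749=9453  7242^2750=1582  7242^2751=3219  7242^2752=7689
  7242^2753=3849  7242^2754=9061  7242^2755=3217  7242^2756=3386  7242^2757=5564
  7242^2758=8271  7242^2759=3759  7242^2760=8865  7242^2761=9125  7242^2762=8560
  7242^2763=9592  7242^2764=301  7242^2765=1108  7242^2766=1508  7242^2767=6904
  7242^2768=10058  7242^2769=5162  7242^2770=8753
Found 8753 at exponent 2770.

2770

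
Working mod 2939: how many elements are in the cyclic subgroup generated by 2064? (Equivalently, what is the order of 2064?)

2938

The order of 2064 must divide p − 1 = 2938 = 2 · 13 · 113.
Divisors: 1, 2, 13, 26, 113, 226, 1469, 2938.
Check each in increasing order: 2064^1 ≡ 2064;  2064^2 ≡ 1485;  2064^13 ≡ 2171;  2064^26 ≡ 2024;  2064^113 ≡ 691;  2064^226 ≡ 1363;  2064^1469 ≡ 2938;  2064^2938 ≡ 1.
Smallest exponent giving 1 is 2938.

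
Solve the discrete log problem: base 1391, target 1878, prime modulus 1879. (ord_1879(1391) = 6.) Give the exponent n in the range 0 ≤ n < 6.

3

Successive powers of 1391 modulo 1879:
  1391^0=1  1391^1=1391  1391^2=1390  1391^3=1878
So 1391^3 ≡ 1878 (mod 1879), giving n = 3.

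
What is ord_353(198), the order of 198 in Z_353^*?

176

The order of 198 must divide p − 1 = 352 = 2^5 · 11.
Divisors: 1, 2, 4, 8, 11, 16, 22, 32, 44, 88, 176, 352.
Check each in increasing order: 198^1 ≡ 198;  198^2 ≡ 21;  198^4 ≡ 88;  198^8 ≡ 331;  198^11 ≡ 304;  198^16 ≡ 131;  198^22 ≡ 283;  198^32 ≡ 217;  198^44 ≡ 311;  198^88 ≡ 352;  198^176 ≡ 1.
Smallest exponent giving 1 is 176.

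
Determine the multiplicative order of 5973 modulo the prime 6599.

6598

The order of 5973 must divide p − 1 = 6598 = 2 · 3299.
Divisors: 1, 2, 3299, 6598.
Check each in increasing order: 5973^1 ≡ 5973;  5973^2 ≡ 2535;  5973^3299 ≡ 6598;  5973^6598 ≡ 1.
Smallest exponent giving 1 is 6598.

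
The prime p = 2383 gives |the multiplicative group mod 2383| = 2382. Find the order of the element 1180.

2382

The order of 1180 must divide p − 1 = 2382 = 2 · 3 · 397.
Divisors: 1, 2, 3, 6, 397, 794, 1191, 2382.
Check each in increasing order: 1180^1 ≡ 1180;  1180^2 ≡ 728;  1180^3 ≡ 1160;  1180^6 ≡ 1588;  1180^397 ≡ 1104;  1180^794 ≡ 1103;  1180^1191 ≡ 2382;  1180^2382 ≡ 1.
Smallest exponent giving 1 is 2382.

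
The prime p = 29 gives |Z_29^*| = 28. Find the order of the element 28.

2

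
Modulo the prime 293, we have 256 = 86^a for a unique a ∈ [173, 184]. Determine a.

176

Compute 86^173 mod 293 = 113, then multiply by 86 repeatedly:
  86^173=113  86^174=49  86^175=112  86^176=256
Found 256 at exponent 176.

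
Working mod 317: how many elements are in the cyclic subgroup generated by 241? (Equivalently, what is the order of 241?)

The order of 241 must divide p − 1 = 316 = 2^2 · 79.
Divisors: 1, 2, 4, 79, 158, 316.
Check each in increasing order: 241^1 ≡ 241;  241^2 ≡ 70;  241^4 ≡ 145;  241^79 ≡ 114;  241^158 ≡ 316;  241^316 ≡ 1.
Smallest exponent giving 1 is 316.

316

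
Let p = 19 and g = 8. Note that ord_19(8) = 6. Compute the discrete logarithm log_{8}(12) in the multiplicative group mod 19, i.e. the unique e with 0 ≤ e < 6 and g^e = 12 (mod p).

Successive powers of 8 modulo 19:
  8^0=1  8^1=8  8^2=7  8^3=18  8^4=11  8^5=12
So 8^5 ≡ 12 (mod 19), giving e = 5.

5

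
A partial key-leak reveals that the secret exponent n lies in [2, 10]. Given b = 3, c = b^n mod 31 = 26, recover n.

5

Compute 3^2 mod 31 = 9, then multiply by 3 repeatedly:
  3^2=9  3^3=27  3^4=19  3^5=26
Found 26 at exponent 5.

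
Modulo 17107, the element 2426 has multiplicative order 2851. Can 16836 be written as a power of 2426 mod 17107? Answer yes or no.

yes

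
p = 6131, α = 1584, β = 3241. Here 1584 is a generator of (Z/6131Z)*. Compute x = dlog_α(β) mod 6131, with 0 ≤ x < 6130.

1274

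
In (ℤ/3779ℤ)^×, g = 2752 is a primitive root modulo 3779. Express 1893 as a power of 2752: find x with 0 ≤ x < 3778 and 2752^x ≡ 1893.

Baby-step giant-step with m = ceil(sqrt(3778)) = 62.
Baby table (2752^j mod 3779 for j=0..61):
  0:1  1:2752  2:388  3:2098  4:3163  5:1539  6:2848  7:50
  8:1556  9:505  10:2867  11:3211  12:1370  13:2577  14:2500  15:2220
  16:2576  17:3527  18:1832  19:478  20:364  21:293  22:1409  23:314
  24:2516  25:904  26:1226  27:3084  28:3313  29:2428  30:584  31:1093
  32:3631  33:836  34:3040  35:3153  36:472  37:2747  38:1744  39:158
  40:231  41:840  42:2711  43:926  44:1306  45:283  46:342  47:213
  48:431  49:3285  50:952  51:1057  52:2813  53:1984  54:3092  55:2655
  56:1753  57:2252  58:3723  59:827  60:946  61:3440
Giant step factor: 2752^(-62) ≡ 3592 (mod 3779).
Scan 1893·3592^i mod 3779 for i = 0, 1, …:
  i=0: 1893   i=1: 1235   i=2: 3353   i=3: 303
  i=4: 24   i=5: 3070   i=6: 318   i=7: 998
  i=8: 2324   i=9: 3776     …   i=44: 979
  i=45: 2098
Match at i=45, j=3: x = 45·62 + 3 = 2793.

2793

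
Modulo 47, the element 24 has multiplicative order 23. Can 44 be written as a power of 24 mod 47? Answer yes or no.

no

⟨24⟩ has order 23; its elements mod 47 are {1, 2, 3, 4, 6, 7, 8, 9, 12, 14, 16, 17, 18, 21, 24, 25, 27, 28, 32, 34, 36, 37, 42}.
44 is not in this set.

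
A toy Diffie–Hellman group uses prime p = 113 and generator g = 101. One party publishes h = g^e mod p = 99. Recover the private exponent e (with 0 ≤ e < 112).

12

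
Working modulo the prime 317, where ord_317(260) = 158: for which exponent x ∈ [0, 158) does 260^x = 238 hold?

Baby-step giant-step with m = ceil(sqrt(158)) = 13.
Baby table (260^j mod 317 for j=0..12):
  0:1  1:260  2:79  3:252  4:218  5:254  6:104  7:95
  8:291  9:214  10:165  11:105  12:38
Giant step factor: 260^(-13) ≡ 6 (mod 317).
Scan 238·6^i mod 317 for i = 0, 1, …:
  i=0: 238   i=1: 160   i=2: 9   i=3: 54
  i=4: 7   i=5: 42   i=6: 252
Match at i=6, j=3: x = 6·13 + 3 = 81.

81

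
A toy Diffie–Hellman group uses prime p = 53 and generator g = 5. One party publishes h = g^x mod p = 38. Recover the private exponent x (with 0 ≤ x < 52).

34

Baby-step giant-step with m = ceil(sqrt(52)) = 8.
Baby table (5^j mod 53 for j=0..7):
  0:1  1:5  2:25  3:19  4:42  5:51  6:43  7:3
Giant step factor: 5^(-8) ≡ 46 (mod 53).
Scan 38·46^i mod 53 for i = 0, 1, …:
  i=0: 38   i=1: 52   i=2: 7   i=3: 4
  i=4: 25
Match at i=4, j=2: x = 4·8 + 2 = 34.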